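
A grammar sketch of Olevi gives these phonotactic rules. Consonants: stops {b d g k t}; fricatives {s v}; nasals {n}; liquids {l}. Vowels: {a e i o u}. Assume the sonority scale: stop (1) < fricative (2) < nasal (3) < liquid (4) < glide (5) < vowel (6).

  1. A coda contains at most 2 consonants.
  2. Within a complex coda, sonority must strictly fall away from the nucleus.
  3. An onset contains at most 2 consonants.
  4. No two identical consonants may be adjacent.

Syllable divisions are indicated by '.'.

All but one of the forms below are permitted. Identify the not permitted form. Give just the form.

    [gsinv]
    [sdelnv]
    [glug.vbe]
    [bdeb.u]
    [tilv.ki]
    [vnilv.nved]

[gsinv] — σ1 onset /gs/ (2C), coda /nv/ (3→2 falls) ok → permitted
[sdelnv] — violates constraint 1: syllable 1 coda /lnv/ has 3 consonants (> 2) → not permitted
[glug.vbe] — σ1 onset /gl/ (2C), coda /g/ ok; σ2 onset /vb/ (2C), coda /∅/ ok → permitted
[bdeb.u] — σ1 onset /bd/ (2C), coda /b/ ok; σ2 onset /∅/, coda /∅/ ok → permitted
[tilv.ki] — σ1 onset /t/, coda /lv/ (4→2 falls) ok; σ2 onset /k/, coda /∅/ ok → permitted
[vnilv.nved] — σ1 onset /vn/ (2C), coda /lv/ (4→2 falls) ok; σ2 onset /nv/ (2C), coda /d/ ok → permitted

[sdelnv]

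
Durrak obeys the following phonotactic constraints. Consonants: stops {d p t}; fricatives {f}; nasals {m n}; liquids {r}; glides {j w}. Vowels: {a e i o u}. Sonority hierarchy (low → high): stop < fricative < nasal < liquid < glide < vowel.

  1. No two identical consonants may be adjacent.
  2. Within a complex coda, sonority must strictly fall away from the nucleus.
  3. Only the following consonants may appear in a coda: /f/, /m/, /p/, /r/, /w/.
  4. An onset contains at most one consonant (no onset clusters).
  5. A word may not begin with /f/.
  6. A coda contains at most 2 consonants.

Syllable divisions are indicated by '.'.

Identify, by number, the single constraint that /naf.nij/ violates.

3

/naf.nij/: syllable 2 coda contains /j/, which is not a licensed coda consonant.
This is a violation of constraint 3: "Only the following consonants may appear in a coda: /f/, /m/, /p/, /r/, /w/."
The remaining constraints (1, 2, 4, 5, 6) are satisfied.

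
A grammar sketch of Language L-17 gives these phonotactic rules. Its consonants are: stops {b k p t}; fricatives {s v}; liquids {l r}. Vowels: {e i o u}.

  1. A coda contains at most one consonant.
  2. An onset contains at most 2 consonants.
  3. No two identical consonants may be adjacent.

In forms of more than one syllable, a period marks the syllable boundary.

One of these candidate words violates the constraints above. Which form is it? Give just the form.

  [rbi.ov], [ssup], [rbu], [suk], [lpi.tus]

[rbi.ov] — σ1 onset /rb/ (2C), coda /∅/ ok; σ2 onset /∅/, coda /v/ ok → phonotactically legal
[ssup] — violates constraint 3: adjacent identical consonants /ss/ → phonotactically illegal
[rbu] — σ1 onset /rb/ (2C), coda /∅/ ok → phonotactically legal
[suk] — σ1 onset /s/, coda /k/ ok → phonotactically legal
[lpi.tus] — σ1 onset /lp/ (2C), coda /∅/ ok; σ2 onset /t/, coda /s/ ok → phonotactically legal

[ssup]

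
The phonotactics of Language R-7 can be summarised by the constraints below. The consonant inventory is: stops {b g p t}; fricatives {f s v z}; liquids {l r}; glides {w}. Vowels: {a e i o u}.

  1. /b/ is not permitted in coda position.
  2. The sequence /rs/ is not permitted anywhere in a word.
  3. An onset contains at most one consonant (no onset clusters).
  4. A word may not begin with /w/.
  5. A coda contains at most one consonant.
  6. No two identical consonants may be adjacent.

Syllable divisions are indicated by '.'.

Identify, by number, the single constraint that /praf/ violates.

/praf/: syllable 1 onset /pr/ has 2 consonants (> 1).
This is a violation of constraint 3: "An onset contains at most one consonant (no onset clusters)."
The remaining constraints (1, 2, 4, 5, 6) are satisfied.

3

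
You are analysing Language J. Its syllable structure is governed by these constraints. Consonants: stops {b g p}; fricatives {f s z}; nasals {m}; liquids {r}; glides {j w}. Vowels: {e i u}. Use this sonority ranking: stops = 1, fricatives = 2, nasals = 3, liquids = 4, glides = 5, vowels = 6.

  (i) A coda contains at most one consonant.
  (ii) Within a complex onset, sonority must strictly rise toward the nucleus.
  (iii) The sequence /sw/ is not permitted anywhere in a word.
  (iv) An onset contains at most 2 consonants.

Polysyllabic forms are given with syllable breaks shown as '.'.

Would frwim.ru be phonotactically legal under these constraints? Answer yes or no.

no

frwim.ru — violates constraint (iv): syllable 1 onset /frw/ has 3 consonants (> 2) → phonotactically illegal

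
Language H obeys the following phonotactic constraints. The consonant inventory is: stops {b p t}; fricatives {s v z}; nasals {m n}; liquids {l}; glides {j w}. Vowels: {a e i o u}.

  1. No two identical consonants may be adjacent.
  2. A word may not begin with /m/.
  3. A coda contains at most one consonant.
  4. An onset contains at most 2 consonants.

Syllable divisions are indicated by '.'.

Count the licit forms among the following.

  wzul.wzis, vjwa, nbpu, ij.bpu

wzul.wzis — σ1 onset /wz/ (2C), coda /l/ ok; σ2 onset /wz/ (2C), coda /s/ ok → licit
vjwa — violates constraint 4: syllable 1 onset /vjw/ has 3 consonants (> 2) → illicit
nbpu — violates constraint 4: syllable 1 onset /nbp/ has 3 consonants (> 2) → illicit
ij.bpu — σ1 onset /∅/, coda /j/ ok; σ2 onset /bp/ (2C), coda /∅/ ok → licit
Licit: wzul.wzis, ij.bpu → 2.

2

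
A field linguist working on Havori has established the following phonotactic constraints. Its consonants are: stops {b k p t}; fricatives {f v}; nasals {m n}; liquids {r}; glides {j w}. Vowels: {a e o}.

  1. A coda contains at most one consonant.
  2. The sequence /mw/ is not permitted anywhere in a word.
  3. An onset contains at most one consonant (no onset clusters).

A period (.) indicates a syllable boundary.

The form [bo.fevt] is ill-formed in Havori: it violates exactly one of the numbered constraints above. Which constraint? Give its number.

[bo.fevt]: syllable 2 coda /vt/ has 2 consonants (> 1).
This is a violation of constraint 1: "A coda contains at most one consonant."
The remaining constraints (2, 3) are satisfied.

1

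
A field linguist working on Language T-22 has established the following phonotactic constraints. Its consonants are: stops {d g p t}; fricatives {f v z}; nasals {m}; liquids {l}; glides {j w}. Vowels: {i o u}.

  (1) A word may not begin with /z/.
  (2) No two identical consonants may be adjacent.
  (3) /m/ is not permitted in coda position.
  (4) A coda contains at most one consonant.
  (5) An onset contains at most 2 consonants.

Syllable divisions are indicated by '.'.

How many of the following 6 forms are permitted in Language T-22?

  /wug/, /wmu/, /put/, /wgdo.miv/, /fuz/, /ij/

5

/wug/ — σ1 onset /w/, coda /g/ ok → permitted
/wmu/ — σ1 onset /wm/ (2C), coda /∅/ ok → permitted
/put/ — σ1 onset /p/, coda /t/ ok → permitted
/wgdo.miv/ — violates constraint 5: syllable 1 onset /wgd/ has 3 consonants (> 2) → not permitted
/fuz/ — σ1 onset /f/, coda /z/ ok → permitted
/ij/ — σ1 onset /∅/, coda /j/ ok → permitted
Permitted: /wug/, /wmu/, /put/, /fuz/, /ij/ → 5.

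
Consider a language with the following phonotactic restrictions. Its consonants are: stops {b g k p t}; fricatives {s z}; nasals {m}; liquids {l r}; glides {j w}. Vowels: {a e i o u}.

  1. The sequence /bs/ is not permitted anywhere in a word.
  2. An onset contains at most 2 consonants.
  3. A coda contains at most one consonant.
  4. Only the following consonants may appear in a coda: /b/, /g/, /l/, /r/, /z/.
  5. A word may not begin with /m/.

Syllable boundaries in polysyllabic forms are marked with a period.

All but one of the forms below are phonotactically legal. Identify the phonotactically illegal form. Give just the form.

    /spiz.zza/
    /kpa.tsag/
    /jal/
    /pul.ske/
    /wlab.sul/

/wlab.sul/

/spiz.zza/ — σ1 onset /sp/ (2C), coda /z/ ok; σ2 onset /zz/ (2C), coda /∅/ ok → phonotactically legal
/kpa.tsag/ — σ1 onset /kp/ (2C), coda /∅/ ok; σ2 onset /ts/ (2C), coda /g/ ok → phonotactically legal
/jal/ — σ1 onset /j/, coda /l/ ok → phonotactically legal
/pul.ske/ — σ1 onset /p/, coda /l/ ok; σ2 onset /sk/ (2C), coda /∅/ ok → phonotactically legal
/wlab.sul/ — violates constraint 1: contains banned sequence /bs/ → phonotactically illegal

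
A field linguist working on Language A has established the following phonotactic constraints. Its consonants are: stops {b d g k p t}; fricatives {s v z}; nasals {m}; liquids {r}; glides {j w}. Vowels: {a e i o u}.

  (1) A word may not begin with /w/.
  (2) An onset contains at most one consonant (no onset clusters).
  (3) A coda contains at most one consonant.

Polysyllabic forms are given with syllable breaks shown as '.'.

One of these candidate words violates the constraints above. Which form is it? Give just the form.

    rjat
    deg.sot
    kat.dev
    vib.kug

rjat — violates constraint 2: syllable 1 onset /rj/ has 2 consonants (> 1) → illicit
deg.sot — σ1 onset /d/, coda /g/ ok; σ2 onset /s/, coda /t/ ok → licit
kat.dev — σ1 onset /k/, coda /t/ ok; σ2 onset /d/, coda /v/ ok → licit
vib.kug — σ1 onset /v/, coda /b/ ok; σ2 onset /k/, coda /g/ ok → licit

rjat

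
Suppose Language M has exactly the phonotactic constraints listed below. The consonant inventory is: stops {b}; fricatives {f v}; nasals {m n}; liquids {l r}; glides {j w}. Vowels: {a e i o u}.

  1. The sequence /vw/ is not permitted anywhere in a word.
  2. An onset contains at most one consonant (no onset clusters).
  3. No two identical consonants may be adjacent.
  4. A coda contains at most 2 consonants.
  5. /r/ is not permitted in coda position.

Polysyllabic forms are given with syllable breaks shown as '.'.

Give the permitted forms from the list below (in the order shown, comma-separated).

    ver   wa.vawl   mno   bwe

ver — violates constraint 5: syllable 1 coda contains /r/ → not permitted
wa.vawl — σ1 onset /w/, coda /∅/ ok; σ2 onset /v/, coda /wl/ (2C) ok → permitted
mno — violates constraint 2: syllable 1 onset /mn/ has 2 consonants (> 1) → not permitted
bwe — violates constraint 2: syllable 1 onset /bw/ has 2 consonants (> 1) → not permitted

wa.vawl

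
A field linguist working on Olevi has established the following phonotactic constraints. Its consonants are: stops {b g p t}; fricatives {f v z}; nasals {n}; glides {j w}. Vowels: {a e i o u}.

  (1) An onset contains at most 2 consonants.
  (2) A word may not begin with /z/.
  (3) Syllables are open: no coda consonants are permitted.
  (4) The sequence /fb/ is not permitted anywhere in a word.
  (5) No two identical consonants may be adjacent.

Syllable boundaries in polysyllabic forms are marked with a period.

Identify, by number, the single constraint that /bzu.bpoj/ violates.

3

/bzu.bpoj/: syllable 2 coda /j/ has 1 consonant (> 0).
This is a violation of constraint 3: "Syllables are open: no coda consonants are permitted."
The remaining constraints (1, 2, 4, 5) are satisfied.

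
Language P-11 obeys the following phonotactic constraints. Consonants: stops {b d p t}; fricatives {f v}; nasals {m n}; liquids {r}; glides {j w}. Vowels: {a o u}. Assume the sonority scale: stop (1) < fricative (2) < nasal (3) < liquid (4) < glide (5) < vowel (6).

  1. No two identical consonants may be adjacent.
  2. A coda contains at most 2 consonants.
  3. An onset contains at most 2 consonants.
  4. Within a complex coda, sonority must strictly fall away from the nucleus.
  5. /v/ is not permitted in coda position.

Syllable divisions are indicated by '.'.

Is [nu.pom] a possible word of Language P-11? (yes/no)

[nu.pom] — σ1 onset /n/, coda /∅/ ok; σ2 onset /p/, coda /m/ ok → well-formed

yes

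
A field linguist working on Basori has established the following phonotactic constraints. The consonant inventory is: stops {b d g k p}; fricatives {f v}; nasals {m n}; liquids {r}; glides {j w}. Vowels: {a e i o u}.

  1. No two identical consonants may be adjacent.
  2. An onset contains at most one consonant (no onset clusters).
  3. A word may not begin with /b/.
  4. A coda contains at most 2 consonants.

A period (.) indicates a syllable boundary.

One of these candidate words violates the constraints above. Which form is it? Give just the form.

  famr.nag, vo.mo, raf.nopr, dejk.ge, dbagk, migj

famr.nag — σ1 onset /f/, coda /mr/ (2C) ok; σ2 onset /n/, coda /g/ ok → licit
vo.mo — σ1 onset /v/, coda /∅/ ok; σ2 onset /m/, coda /∅/ ok → licit
raf.nopr — σ1 onset /r/, coda /f/ ok; σ2 onset /n/, coda /pr/ (2C) ok → licit
dejk.ge — σ1 onset /d/, coda /jk/ (2C) ok; σ2 onset /g/, coda /∅/ ok → licit
dbagk — violates constraint 2: syllable 1 onset /db/ has 2 consonants (> 1) → illicit
migj — σ1 onset /m/, coda /gj/ (2C) ok → licit

dbagk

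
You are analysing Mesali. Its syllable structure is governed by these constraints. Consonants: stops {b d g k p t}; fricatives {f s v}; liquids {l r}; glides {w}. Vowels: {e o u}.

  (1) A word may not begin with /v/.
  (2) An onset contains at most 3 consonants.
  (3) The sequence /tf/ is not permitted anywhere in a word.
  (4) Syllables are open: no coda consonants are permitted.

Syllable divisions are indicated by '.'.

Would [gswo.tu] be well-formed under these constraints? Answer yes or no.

[gswo.tu] — σ1 onset /gsw/ (3C), coda /∅/ ok; σ2 onset /t/, coda /∅/ ok → well-formed

yes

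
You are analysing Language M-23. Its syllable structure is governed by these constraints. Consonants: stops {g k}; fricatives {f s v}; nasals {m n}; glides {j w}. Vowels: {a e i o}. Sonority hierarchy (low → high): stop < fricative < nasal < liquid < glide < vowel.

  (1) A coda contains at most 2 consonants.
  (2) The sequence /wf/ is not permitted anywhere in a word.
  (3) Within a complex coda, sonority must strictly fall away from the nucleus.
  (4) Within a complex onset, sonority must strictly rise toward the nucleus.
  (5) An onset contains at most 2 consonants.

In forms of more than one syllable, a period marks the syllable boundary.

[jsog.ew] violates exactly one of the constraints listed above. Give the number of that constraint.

[jsog.ew]: syllable 1 onset /js/: /j/ (glide, 5) → /s/ (fricative, 2) does not rise.
This is a violation of constraint 4: "Within a complex onset, sonority must strictly rise toward the nucleus."
The remaining constraints (1, 2, 3, 5) are satisfied.

4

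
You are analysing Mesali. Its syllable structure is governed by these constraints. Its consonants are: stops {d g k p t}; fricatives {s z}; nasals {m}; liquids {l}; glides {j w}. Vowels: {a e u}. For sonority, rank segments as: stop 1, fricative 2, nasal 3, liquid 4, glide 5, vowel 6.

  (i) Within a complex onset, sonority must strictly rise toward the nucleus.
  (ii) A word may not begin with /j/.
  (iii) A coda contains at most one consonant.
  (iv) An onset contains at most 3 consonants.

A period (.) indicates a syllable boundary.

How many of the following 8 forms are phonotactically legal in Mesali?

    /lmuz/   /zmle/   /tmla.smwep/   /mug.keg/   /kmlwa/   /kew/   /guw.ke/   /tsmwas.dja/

5

/lmuz/ — violates constraint (i): syllable 1 onset /lm/: /l/ (liquid, 4) → /m/ (nasal, 3) does not rise → phonotactically illegal
/zmle/ — σ1 onset /zml/ (2→3→4 rises), coda /∅/ ok → phonotactically legal
/tmla.smwep/ — σ1 onset /tml/ (1→3→4 rises), coda /∅/ ok; σ2 onset /smw/ (2→3→5 rises), coda /p/ ok → phonotactically legal
/mug.keg/ — σ1 onset /m/, coda /g/ ok; σ2 onset /k/, coda /g/ ok → phonotactically legal
/kmlwa/ — violates constraint (iv): syllable 1 onset /kmlw/ has 4 consonants (> 3) → phonotactically illegal
/kew/ — σ1 onset /k/, coda /w/ ok → phonotactically legal
/guw.ke/ — σ1 onset /g/, coda /w/ ok; σ2 onset /k/, coda /∅/ ok → phonotactically legal
/tsmwas.dja/ — violates constraint (iv): syllable 1 onset /tsmw/ has 4 consonants (> 3) → phonotactically illegal
Phonotactically legal: /zmle/, /tmla.smwep/, /mug.keg/, /kew/, /guw.ke/ → 5.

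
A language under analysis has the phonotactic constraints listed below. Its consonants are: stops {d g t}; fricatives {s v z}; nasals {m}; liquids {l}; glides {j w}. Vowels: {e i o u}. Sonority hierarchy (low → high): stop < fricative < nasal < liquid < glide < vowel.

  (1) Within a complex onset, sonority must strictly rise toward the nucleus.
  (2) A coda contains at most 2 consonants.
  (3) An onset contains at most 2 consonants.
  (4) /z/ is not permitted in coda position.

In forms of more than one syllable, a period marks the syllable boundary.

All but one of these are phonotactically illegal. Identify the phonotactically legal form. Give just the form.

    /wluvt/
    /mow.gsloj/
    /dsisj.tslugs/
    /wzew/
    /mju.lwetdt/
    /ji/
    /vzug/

/ji/

/wluvt/ — violates constraint 1: syllable 1 onset /wl/: /w/ (glide, 5) → /l/ (liquid, 4) does not rise → phonotactically illegal
/mow.gsloj/ — violates constraint 3: syllable 2 onset /gsl/ has 3 consonants (> 2) → phonotactically illegal
/dsisj.tslugs/ — violates constraint 3: syllable 2 onset /tsl/ has 3 consonants (> 2) → phonotactically illegal
/wzew/ — violates constraint 1: syllable 1 onset /wz/: /w/ (glide, 5) → /z/ (fricative, 2) does not rise → phonotactically illegal
/mju.lwetdt/ — violates constraint 2: syllable 2 coda /tdt/ has 3 consonants (> 2) → phonotactically illegal
/ji/ — σ1 onset /j/, coda /∅/ ok → phonotactically legal
/vzug/ — violates constraint 1: syllable 1 onset /vz/: /v/ (fricative, 2) → /z/ (fricative, 2) does not rise → phonotactically illegal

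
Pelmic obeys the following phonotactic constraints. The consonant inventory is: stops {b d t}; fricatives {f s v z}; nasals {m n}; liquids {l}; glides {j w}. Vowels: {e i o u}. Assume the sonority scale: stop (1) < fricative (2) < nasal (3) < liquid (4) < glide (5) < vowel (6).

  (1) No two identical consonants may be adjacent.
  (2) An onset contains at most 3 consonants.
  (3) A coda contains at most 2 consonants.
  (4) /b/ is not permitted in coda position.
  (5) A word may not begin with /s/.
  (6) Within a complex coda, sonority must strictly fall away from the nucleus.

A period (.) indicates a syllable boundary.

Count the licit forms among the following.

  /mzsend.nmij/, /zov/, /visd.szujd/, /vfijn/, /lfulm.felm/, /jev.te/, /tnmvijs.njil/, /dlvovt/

/mzsend.nmij/ — σ1 onset /mzs/ (3C), coda /nd/ (3→1 falls) ok; σ2 onset /nm/ (2C), coda /j/ ok → licit
/zov/ — σ1 onset /z/, coda /v/ ok → licit
/visd.szujd/ — σ1 onset /v/, coda /sd/ (2→1 falls) ok; σ2 onset /sz/ (2C), coda /jd/ (5→1 falls) ok → licit
/vfijn/ — σ1 onset /vf/ (2C), coda /jn/ (5→3 falls) ok → licit
/lfulm.felm/ — σ1 onset /lf/ (2C), coda /lm/ (4→3 falls) ok; σ2 onset /f/, coda /lm/ (4→3 falls) ok → licit
/jev.te/ — σ1 onset /j/, coda /v/ ok; σ2 onset /t/, coda /∅/ ok → licit
/tnmvijs.njil/ — violates constraint 2: syllable 1 onset /tnmv/ has 4 consonants (> 3) → illicit
/dlvovt/ — σ1 onset /dlv/ (3C), coda /vt/ (2→1 falls) ok → licit
Licit: /mzsend.nmij/, /zov/, /visd.szujd/, /vfijn/, /lfulm.felm/, /jev.te/, /dlvovt/ → 7.

7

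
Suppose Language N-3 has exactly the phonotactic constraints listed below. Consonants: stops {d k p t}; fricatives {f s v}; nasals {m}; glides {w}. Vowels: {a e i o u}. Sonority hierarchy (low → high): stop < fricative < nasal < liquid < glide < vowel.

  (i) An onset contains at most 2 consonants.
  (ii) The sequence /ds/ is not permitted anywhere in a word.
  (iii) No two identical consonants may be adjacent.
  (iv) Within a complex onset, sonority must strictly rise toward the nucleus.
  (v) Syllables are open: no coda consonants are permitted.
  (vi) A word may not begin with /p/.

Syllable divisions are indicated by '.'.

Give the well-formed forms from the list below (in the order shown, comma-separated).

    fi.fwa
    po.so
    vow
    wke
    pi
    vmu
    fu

fi.fwa, vmu, fu

fi.fwa — σ1 onset /f/, coda /∅/ ok; σ2 onset /fw/ (2→5 rises), coda /∅/ ok → well-formed
po.so — violates constraint (vi): word begins with /p/ → ill-formed
vow — violates constraint (v): syllable 1 coda /w/ has 1 consonant (> 0) → ill-formed
wke — violates constraint (iv): syllable 1 onset /wk/: /w/ (glide, 5) → /k/ (stop, 1) does not rise → ill-formed
pi — violates constraint (vi): word begins with /p/ → ill-formed
vmu — σ1 onset /vm/ (2→3 rises), coda /∅/ ok → well-formed
fu — σ1 onset /f/, coda /∅/ ok → well-formed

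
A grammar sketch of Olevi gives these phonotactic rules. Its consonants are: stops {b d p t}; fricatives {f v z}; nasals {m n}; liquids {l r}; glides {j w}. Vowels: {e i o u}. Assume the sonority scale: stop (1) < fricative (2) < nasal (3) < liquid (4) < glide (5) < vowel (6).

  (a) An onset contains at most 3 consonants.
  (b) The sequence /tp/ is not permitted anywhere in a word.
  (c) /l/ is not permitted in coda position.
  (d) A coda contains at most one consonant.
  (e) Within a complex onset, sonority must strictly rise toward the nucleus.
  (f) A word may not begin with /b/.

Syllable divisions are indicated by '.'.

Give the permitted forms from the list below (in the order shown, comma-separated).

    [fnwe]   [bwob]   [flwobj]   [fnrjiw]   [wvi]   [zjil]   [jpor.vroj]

[fnwe]

[fnwe] — σ1 onset /fnw/ (2→3→5 rises), coda /∅/ ok → permitted
[bwob] — violates constraint (f): word begins with /b/ → not permitted
[flwobj] — violates constraint (d): syllable 1 coda /bj/ has 2 consonants (> 1) → not permitted
[fnrjiw] — violates constraint (a): syllable 1 onset /fnrj/ has 4 consonants (> 3) → not permitted
[wvi] — violates constraint (e): syllable 1 onset /wv/: /w/ (glide, 5) → /v/ (fricative, 2) does not rise → not permitted
[zjil] — violates constraint (c): syllable 1 coda contains /l/ → not permitted
[jpor.vroj] — violates constraint (e): syllable 1 onset /jp/: /j/ (glide, 5) → /p/ (stop, 1) does not rise → not permitted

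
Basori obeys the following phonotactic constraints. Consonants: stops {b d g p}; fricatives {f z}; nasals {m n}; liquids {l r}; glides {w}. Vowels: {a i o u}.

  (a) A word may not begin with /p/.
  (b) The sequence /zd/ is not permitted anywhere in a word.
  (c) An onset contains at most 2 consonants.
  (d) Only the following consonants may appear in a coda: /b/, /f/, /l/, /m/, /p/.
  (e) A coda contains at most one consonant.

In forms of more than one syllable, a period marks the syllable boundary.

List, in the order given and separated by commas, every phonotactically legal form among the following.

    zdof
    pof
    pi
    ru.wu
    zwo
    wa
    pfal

ru.wu, zwo, wa

zdof — violates constraint (b): contains banned sequence /zd/ → phonotactically illegal
pof — violates constraint (a): word begins with /p/ → phonotactically illegal
pi — violates constraint (a): word begins with /p/ → phonotactically illegal
ru.wu — σ1 onset /r/, coda /∅/ ok; σ2 onset /w/, coda /∅/ ok → phonotactically legal
zwo — σ1 onset /zw/ (2C), coda /∅/ ok → phonotactically legal
wa — σ1 onset /w/, coda /∅/ ok → phonotactically legal
pfal — violates constraint (a): word begins with /p/ → phonotactically illegal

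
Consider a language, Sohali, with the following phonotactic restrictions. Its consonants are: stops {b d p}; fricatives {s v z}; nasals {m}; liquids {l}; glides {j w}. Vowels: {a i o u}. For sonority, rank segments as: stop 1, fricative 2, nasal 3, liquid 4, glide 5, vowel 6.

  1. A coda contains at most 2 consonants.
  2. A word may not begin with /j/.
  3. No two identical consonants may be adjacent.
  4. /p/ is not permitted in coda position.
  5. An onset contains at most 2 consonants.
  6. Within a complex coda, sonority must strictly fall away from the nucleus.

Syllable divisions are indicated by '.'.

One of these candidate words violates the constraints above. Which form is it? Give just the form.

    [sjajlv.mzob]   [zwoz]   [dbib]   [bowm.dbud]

[sjajlv.mzob]

[sjajlv.mzob] — violates constraint 1: syllable 1 coda /jlv/ has 3 consonants (> 2) → not permitted
[zwoz] — σ1 onset /zw/ (2C), coda /z/ ok → permitted
[dbib] — σ1 onset /db/ (2C), coda /b/ ok → permitted
[bowm.dbud] — σ1 onset /b/, coda /wm/ (5→3 falls) ok; σ2 onset /db/ (2C), coda /d/ ok → permitted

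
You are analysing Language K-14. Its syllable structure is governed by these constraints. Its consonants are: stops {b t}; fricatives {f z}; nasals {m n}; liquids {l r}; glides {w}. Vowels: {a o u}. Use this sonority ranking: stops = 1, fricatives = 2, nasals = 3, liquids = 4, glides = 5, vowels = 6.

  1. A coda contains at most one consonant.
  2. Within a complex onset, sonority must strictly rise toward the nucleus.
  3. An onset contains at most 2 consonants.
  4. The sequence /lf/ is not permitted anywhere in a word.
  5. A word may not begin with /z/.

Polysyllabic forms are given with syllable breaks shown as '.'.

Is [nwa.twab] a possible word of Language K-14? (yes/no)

[nwa.twab] — σ1 onset /nw/ (3→5 rises), coda /∅/ ok; σ2 onset /tw/ (1→5 rises), coda /b/ ok → licit

yes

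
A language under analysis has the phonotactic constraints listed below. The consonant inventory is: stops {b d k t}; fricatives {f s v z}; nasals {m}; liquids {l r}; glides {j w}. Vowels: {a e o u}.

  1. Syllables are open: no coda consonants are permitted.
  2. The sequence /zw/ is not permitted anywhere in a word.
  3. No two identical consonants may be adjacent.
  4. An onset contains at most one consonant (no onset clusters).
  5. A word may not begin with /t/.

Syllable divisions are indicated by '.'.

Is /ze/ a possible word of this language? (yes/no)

/ze/ — σ1 onset /z/, coda /∅/ ok → permitted

yes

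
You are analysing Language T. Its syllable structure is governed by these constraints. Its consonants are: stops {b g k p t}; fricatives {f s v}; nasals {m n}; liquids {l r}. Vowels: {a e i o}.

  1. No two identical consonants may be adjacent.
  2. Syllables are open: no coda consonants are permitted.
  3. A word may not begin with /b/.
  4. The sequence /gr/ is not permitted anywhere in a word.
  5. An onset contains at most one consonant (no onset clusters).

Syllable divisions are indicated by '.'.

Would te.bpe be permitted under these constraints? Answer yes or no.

te.bpe — violates constraint 5: syllable 2 onset /bp/ has 2 consonants (> 1) → not permitted

no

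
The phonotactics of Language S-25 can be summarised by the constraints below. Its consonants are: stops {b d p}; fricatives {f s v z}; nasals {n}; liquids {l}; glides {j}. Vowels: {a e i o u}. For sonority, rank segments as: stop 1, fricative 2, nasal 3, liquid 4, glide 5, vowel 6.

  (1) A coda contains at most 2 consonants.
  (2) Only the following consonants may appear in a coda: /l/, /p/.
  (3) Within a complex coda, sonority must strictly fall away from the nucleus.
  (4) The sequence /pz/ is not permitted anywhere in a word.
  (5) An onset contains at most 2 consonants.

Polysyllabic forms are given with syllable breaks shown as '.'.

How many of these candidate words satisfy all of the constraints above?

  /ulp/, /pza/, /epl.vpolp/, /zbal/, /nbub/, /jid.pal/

2

/ulp/ — σ1 onset /∅/, coda /lp/ (4→1 falls) ok → well-formed
/pza/ — violates constraint 4: contains banned sequence /pz/ → ill-formed
/epl.vpolp/ — violates constraint 3: syllable 1 coda /pl/: /p/ (stop, 1) → /l/ (liquid, 4) does not fall → ill-formed
/zbal/ — σ1 onset /zb/ (2C), coda /l/ ok → well-formed
/nbub/ — violates constraint 2: syllable 1 coda contains /b/, which is not a licensed coda consonant → ill-formed
/jid.pal/ — violates constraint 2: syllable 1 coda contains /d/, which is not a licensed coda consonant → ill-formed
Well-formed: /ulp/, /zbal/ → 2.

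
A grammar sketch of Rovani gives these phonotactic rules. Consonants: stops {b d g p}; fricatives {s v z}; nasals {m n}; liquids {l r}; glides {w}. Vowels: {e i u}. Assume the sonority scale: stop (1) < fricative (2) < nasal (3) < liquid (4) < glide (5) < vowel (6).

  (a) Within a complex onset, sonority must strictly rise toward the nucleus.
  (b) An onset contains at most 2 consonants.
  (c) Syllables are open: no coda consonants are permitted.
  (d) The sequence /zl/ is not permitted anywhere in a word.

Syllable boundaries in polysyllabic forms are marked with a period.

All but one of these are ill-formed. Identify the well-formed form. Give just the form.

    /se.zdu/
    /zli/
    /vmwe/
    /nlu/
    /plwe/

/nlu/

/se.zdu/ — violates constraint (a): syllable 2 onset /zd/: /z/ (fricative, 2) → /d/ (stop, 1) does not rise → ill-formed
/zli/ — violates constraint (d): contains banned sequence /zl/ → ill-formed
/vmwe/ — violates constraint (b): syllable 1 onset /vmw/ has 3 consonants (> 2) → ill-formed
/nlu/ — σ1 onset /nl/ (3→4 rises), coda /∅/ ok → well-formed
/plwe/ — violates constraint (b): syllable 1 onset /plw/ has 3 consonants (> 2) → ill-formed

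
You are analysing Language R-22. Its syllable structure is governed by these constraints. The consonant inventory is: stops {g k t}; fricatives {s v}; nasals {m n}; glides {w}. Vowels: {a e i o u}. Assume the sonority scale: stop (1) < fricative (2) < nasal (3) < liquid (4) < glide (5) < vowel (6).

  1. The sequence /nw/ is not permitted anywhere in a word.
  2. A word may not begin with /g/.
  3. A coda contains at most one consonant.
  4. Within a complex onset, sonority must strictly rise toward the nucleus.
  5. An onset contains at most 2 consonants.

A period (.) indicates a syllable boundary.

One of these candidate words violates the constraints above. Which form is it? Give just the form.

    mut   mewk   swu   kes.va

mewk

mut — σ1 onset /m/, coda /t/ ok → permitted
mewk — violates constraint 3: syllable 1 coda /wk/ has 2 consonants (> 1) → not permitted
swu — σ1 onset /sw/ (2→5 rises), coda /∅/ ok → permitted
kes.va — σ1 onset /k/, coda /s/ ok; σ2 onset /v/, coda /∅/ ok → permitted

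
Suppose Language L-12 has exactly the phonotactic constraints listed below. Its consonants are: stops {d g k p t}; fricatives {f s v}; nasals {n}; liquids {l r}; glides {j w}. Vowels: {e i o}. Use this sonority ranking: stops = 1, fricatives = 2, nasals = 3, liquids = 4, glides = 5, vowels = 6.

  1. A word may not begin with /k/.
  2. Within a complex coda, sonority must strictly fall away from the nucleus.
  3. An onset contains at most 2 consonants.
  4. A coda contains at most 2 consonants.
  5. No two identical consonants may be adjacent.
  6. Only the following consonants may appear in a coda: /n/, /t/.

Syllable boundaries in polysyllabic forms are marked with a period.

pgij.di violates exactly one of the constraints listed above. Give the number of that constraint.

6

pgij.di: syllable 1 coda contains /j/, which is not a licensed coda consonant.
This is a violation of constraint 6: "Only the following consonants may appear in a coda: /n/, /t/."
The remaining constraints (1, 2, 3, 4, 5) are satisfied.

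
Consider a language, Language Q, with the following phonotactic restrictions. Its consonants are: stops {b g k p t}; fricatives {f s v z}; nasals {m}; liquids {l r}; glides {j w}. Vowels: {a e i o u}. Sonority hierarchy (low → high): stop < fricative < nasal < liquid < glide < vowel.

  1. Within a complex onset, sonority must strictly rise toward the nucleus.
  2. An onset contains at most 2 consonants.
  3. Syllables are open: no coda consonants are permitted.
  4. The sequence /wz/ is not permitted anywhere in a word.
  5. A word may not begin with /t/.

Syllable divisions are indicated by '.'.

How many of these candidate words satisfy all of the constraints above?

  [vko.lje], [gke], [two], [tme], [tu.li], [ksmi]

[vko.lje] — violates constraint 1: syllable 1 onset /vk/: /v/ (fricative, 2) → /k/ (stop, 1) does not rise → ill-formed
[gke] — violates constraint 1: syllable 1 onset /gk/: /g/ (stop, 1) → /k/ (stop, 1) does not rise → ill-formed
[two] — violates constraint 5: word begins with /t/ → ill-formed
[tme] — violates constraint 5: word begins with /t/ → ill-formed
[tu.li] — violates constraint 5: word begins with /t/ → ill-formed
[ksmi] — violates constraint 2: syllable 1 onset /ksm/ has 3 consonants (> 2) → ill-formed
No form is well-formed → 0.

0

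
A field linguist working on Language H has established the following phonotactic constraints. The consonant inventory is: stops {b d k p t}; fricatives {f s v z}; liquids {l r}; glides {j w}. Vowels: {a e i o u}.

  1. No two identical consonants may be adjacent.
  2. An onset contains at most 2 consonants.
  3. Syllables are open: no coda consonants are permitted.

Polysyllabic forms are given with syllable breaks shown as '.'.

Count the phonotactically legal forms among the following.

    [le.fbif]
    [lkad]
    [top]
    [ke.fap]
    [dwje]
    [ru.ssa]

[le.fbif] — violates constraint 3: syllable 2 coda /f/ has 1 consonant (> 0) → phonotactically illegal
[lkad] — violates constraint 3: syllable 1 coda /d/ has 1 consonant (> 0) → phonotactically illegal
[top] — violates constraint 3: syllable 1 coda /p/ has 1 consonant (> 0) → phonotactically illegal
[ke.fap] — violates constraint 3: syllable 2 coda /p/ has 1 consonant (> 0) → phonotactically illegal
[dwje] — violates constraint 2: syllable 1 onset /dwj/ has 3 consonants (> 2) → phonotactically illegal
[ru.ssa] — violates constraint 1: adjacent identical consonants /ss/ → phonotactically illegal
No form is phonotactically legal → 0.

0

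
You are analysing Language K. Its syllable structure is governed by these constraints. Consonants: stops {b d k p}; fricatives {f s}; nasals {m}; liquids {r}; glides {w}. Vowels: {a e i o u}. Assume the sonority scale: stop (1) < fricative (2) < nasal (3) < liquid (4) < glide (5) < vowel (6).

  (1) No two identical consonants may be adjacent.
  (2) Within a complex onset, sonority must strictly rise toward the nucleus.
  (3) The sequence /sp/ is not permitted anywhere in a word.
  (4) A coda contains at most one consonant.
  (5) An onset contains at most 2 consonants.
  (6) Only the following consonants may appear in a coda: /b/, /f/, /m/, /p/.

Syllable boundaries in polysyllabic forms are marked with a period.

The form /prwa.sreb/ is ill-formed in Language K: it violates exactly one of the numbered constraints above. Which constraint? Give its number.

/prwa.sreb/: syllable 1 onset /prw/ has 3 consonants (> 2).
This is a violation of constraint 5: "An onset contains at most 2 consonants."
The remaining constraints (1, 2, 3, 4, 6) are satisfied.

5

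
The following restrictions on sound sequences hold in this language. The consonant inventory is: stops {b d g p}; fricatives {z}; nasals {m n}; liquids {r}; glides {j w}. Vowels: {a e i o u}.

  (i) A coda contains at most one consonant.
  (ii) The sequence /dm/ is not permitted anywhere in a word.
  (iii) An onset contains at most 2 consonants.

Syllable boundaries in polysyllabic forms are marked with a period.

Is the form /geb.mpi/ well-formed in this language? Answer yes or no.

yes

/geb.mpi/ — σ1 onset /g/, coda /b/ ok; σ2 onset /mp/ (2C), coda /∅/ ok → well-formed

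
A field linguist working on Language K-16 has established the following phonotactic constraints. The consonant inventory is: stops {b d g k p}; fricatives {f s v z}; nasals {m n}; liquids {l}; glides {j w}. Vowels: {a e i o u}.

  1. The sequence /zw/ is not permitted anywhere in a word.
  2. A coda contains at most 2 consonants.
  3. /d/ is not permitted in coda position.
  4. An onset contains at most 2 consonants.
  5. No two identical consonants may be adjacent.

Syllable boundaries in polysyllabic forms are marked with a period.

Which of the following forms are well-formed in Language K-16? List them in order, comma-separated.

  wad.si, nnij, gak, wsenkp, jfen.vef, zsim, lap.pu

gak, jfen.vef, zsim

wad.si — violates constraint 3: syllable 1 coda contains /d/ → ill-formed
nnij — violates constraint 5: adjacent identical consonants /nn/ → ill-formed
gak — σ1 onset /g/, coda /k/ ok → well-formed
wsenkp — violates constraint 2: syllable 1 coda /nkp/ has 3 consonants (> 2) → ill-formed
jfen.vef — σ1 onset /jf/ (2C), coda /n/ ok; σ2 onset /v/, coda /f/ ok → well-formed
zsim — σ1 onset /zs/ (2C), coda /m/ ok → well-formed
lap.pu — violates constraint 5: adjacent identical consonants /pp/ → ill-formed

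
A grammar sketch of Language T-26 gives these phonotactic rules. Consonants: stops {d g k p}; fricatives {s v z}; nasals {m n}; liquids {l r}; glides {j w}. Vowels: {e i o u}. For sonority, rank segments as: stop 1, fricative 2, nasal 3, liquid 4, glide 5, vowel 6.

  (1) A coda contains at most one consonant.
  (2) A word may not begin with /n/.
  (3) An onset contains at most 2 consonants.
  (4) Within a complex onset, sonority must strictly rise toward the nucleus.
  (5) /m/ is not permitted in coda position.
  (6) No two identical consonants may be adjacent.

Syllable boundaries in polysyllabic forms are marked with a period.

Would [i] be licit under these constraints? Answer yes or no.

yes

[i] — σ1 onset /∅/, coda /∅/ ok → licit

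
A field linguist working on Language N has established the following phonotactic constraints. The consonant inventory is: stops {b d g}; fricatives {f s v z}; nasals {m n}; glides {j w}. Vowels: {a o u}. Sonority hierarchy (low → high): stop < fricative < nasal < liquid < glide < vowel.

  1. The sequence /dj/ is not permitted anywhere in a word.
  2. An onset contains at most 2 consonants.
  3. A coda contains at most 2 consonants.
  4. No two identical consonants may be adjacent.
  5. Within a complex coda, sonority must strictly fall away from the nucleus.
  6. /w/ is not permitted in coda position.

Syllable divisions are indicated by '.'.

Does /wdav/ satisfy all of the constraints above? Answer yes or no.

yes

/wdav/ — σ1 onset /wd/ (2C), coda /v/ ok → well-formed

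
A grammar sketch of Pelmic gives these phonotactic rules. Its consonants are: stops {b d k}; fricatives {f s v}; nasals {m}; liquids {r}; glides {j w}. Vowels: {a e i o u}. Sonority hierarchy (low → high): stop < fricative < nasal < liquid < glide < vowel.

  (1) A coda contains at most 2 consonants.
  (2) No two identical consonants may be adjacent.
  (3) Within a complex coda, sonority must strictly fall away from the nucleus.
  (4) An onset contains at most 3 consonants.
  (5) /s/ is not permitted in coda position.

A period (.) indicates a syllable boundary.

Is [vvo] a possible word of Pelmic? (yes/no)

[vvo] — violates constraint 2: adjacent identical consonants /vv/ → illicit

no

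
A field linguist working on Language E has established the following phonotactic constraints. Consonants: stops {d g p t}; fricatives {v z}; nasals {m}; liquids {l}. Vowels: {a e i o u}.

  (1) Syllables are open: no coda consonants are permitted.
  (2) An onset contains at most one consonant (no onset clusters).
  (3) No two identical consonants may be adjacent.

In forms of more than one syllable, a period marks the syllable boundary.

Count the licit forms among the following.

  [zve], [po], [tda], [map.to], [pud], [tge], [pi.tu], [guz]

2

[zve] — violates constraint 2: syllable 1 onset /zv/ has 2 consonants (> 1) → illicit
[po] — σ1 onset /p/, coda /∅/ ok → licit
[tda] — violates constraint 2: syllable 1 onset /td/ has 2 consonants (> 1) → illicit
[map.to] — violates constraint 1: syllable 1 coda /p/ has 1 consonant (> 0) → illicit
[pud] — violates constraint 1: syllable 1 coda /d/ has 1 consonant (> 0) → illicit
[tge] — violates constraint 2: syllable 1 onset /tg/ has 2 consonants (> 1) → illicit
[pi.tu] — σ1 onset /p/, coda /∅/ ok; σ2 onset /t/, coda /∅/ ok → licit
[guz] — violates constraint 1: syllable 1 coda /z/ has 1 consonant (> 0) → illicit
Licit: [po], [pi.tu] → 2.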